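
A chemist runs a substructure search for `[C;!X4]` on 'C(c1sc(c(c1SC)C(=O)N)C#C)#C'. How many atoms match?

5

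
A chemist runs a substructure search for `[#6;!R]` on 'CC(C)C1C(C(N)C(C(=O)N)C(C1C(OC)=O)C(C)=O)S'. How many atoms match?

The query [#6;!R] means: carbon not in any ring.
Check the 21 heavy atoms by environment: 6× C (in 6-ring) → no; 8× C (acyclic) → match; 2× N (acyclic) → no; 1× S (acyclic) → no; 4× O (acyclic) → no.
That gives 8 matching atoms.

8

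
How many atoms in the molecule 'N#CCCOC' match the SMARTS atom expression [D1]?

2

The query [D1] means: atom with exactly one heavy-atom neighbour (degree 1).
Check the 6 heavy atoms by environment: 3× C (D2) → no; 1× O (D2) → no; 1× C (D1) → match; 1× N (D1) → match.
Summing the matching environments: 1 + 1 = 2 matching atoms.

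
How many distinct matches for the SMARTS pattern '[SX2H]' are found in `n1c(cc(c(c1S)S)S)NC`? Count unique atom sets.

3

[SX2H] is the SMARTS for a thiol: an aliphatic sulfur with two connections, one being H.
The molecule carries 3 separate instances of a thiol (-SH) meeting every constraint; each maps to a distinct set of atoms, giving 3 matches.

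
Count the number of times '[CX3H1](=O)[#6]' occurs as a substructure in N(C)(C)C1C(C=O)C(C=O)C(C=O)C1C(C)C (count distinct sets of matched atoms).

3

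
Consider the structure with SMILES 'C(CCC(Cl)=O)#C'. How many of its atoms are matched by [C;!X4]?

3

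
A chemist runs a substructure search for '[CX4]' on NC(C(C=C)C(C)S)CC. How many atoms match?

The query [CX4] means: C with X4: aliphatic carbon with exactly 4 total connections (bonds + H).
Check the 10 heavy atoms by environment: 6× C (X4) → match; 1× N (X3) → no; 2× C (X3) → no; 1× S (X2) → no.
That gives 6 matching atoms.

6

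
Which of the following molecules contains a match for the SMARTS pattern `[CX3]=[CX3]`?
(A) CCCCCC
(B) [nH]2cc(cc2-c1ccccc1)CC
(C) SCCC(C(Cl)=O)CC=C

C

[CX3]=[CX3] describes a non-aromatic C=C double bond between two sp2 carbons (an alkene).
(A) has an ethyl group (-CH2CH3) but its C-C bond is a single bond between CX4 carbons, not CX3=CX3.
(B) has an ethyl group (-CH2CH3) but its C-C bond is a single bond between CX4 carbons, not CX3=CX3.
(C) contains a vinyl group (-CH=CH2), which satisfies every atom and bond constraint.
So the answer is (C).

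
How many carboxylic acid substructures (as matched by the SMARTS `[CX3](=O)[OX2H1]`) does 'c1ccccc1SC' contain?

0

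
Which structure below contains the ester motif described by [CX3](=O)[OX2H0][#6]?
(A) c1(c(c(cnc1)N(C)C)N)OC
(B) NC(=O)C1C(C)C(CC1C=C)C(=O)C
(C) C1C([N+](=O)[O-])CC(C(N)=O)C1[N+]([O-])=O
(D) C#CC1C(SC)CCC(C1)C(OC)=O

D

[CX3](=O)[OX2H0][#6] describes a carbonyl carbon bonded to an oxygen that is itself bonded to carbon (no H on that O) (an ester).
(A) has a methoxy ether (-OCH3) but the ether oxygen is not adjacent to a C=O carbon.
(B) has a primary amide (-C(=O)NH2) but the carbonyl is bonded to N, not to an O-C linkage.
(C) has a primary amide (-C(=O)NH2) but the carbonyl is bonded to N, not to an O-C linkage.
(D) contains a methyl-ester group (-C(=O)OCH3), which satisfies every atom and bond constraint.
So the answer is (D).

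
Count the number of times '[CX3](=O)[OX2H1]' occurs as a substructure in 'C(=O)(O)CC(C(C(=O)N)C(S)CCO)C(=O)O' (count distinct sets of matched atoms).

2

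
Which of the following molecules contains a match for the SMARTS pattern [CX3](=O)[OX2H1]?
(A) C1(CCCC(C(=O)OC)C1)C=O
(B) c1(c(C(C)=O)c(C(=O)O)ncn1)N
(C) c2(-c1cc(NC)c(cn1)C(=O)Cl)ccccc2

[CX3](=O)[OX2H1] describes an sp2 carbon double-bonded to O and single-bonded to an -OH oxygen (a carboxylic acid).
(A) has a methyl-ester group (-C(=O)OCH3) but the singly-bonded O has no H (OX2H0, not OX2H1).
(B) contains a carboxylic acid group (-C(=O)OH), which satisfies every atom and bond constraint.
(C) has an acyl chloride (-C(=O)Cl) but the carbonyl is bonded to Cl, not to an -OH oxygen.
So the answer is (B).

B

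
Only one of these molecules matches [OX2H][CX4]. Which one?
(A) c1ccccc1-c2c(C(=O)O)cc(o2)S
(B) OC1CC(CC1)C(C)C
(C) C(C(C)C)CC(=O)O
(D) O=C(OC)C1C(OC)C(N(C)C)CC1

B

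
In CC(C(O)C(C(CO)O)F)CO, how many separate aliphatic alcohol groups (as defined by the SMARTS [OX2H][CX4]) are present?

[OX2H][CX4] is the SMARTS for an aliphatic alcohol: a hydroxyl oxygen bound to an sp3 (X4) carbon.
The molecule carries 4 separate instances of a hydroxyl group (-OH) meeting every constraint; each maps to a distinct set of atoms, giving 4 matches.

4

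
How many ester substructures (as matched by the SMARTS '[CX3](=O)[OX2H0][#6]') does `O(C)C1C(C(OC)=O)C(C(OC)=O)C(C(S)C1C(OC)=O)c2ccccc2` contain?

3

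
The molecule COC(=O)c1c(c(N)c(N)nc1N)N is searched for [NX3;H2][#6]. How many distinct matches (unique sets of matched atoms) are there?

[NX3;H2][#6] is the SMARTS for a primary amine: a trivalent nitrogen with two H attached to carbon.
The molecule carries 4 separate instances of a primary amino group (-NH2) meeting every constraint; each maps to a distinct set of atoms, giving 4 matches.

4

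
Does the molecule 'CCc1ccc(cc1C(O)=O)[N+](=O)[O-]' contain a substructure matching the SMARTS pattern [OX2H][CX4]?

No

The pattern [OX2H][CX4] describes a hydroxyl oxygen bound to an sp3 (X4) carbon — an aliphatic alcohol.
The closest candidate here is a carboxylic acid group (-C(=O)OH), but the -OH is on a CX3 carbonyl carbon, not a CX4 carbon. No other fragment satisfies the full query, so there is no match.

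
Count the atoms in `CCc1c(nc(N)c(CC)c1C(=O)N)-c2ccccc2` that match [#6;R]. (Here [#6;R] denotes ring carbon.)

11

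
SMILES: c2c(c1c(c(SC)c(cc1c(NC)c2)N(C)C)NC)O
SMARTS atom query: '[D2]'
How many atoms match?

Check the 20 heavy atoms by environment: 7× c (aromatic, D3) → no; 3× c (aromatic, D2) → match; 2× N (D2) → match; 5× C (D1) → no; 1× S (D2) → match; 1× N (D3) → no; 1× O (D1) → no.
Summing the matching environments: 3 + 2 + 1 = 6 matching atoms.

6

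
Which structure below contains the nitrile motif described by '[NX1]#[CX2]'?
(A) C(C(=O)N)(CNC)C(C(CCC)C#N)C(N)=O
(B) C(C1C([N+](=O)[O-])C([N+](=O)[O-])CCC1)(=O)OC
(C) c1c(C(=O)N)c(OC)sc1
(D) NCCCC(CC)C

A

[NX1]#[CX2] describes a nitrogen triple-bonded to a two-connected carbon (a nitrile).
(A) contains a nitrile (-C#N), which satisfies every atom and bond constraint.
(B) has a nitro group (-[N+](=O)[O-]) but there is no C#N triple bond.
(C) has a primary amide (-C(=O)NH2) but the nitrogen is NX3, not NX1.
(D) has a primary amino group (-NH2) but the nitrogen is NX3 (three connections), not NX1 triple-bonded.
So the answer is (A).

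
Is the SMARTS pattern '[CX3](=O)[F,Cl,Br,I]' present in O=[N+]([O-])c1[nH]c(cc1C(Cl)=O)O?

Yes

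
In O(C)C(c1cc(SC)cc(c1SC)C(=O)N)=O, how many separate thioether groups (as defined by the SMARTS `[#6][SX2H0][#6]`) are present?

2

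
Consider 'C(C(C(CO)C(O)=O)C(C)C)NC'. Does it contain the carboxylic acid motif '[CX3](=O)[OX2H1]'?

Yes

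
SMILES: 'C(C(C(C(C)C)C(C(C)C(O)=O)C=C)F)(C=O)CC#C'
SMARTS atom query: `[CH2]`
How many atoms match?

2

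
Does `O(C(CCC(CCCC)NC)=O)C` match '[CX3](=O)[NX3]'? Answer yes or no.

No

The pattern [CX3](=O)[NX3] describes a carbonyl carbon bonded to a trivalent nitrogen — an amide.
The closest candidate here is a methyl-ester group (-C(=O)OCH3), but the carbonyl is bonded to O, not to an NX3 nitrogen. No other fragment satisfies the full query, so there is no match.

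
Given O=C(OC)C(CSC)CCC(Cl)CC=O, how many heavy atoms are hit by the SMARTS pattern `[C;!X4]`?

2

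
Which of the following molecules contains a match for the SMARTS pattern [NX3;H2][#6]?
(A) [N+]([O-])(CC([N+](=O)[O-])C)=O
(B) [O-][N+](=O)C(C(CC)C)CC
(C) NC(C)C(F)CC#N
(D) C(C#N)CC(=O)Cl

C

[NX3;H2][#6] describes a trivalent nitrogen with two H attached to carbon (a primary amine).
(A) has a nitro group (-[N+](=O)[O-]) but the nitrogen is [N+] with no H, not NX3H2.
(B) has a nitro group (-[N+](=O)[O-]) but the nitrogen is [N+] with no H, not NX3H2.
(C) contains a primary amino group (-NH2), which satisfies every atom and bond constraint.
(D) has a nitrile (-C#N) but the nitrogen is NX1 (triple-bonded), not NX3 with two H.
So the answer is (C).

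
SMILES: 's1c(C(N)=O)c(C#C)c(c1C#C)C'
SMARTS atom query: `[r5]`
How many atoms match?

5

Check the 13 heavy atoms by environment: 1× s (aromatic, in 5-ring) → match; 4× c (aromatic, in 5-ring) → match; 6× C (acyclic) → no; 1× O (acyclic) → no; 1× N (acyclic) → no.
Summing the matching environments: 1 + 4 = 5 matching atoms.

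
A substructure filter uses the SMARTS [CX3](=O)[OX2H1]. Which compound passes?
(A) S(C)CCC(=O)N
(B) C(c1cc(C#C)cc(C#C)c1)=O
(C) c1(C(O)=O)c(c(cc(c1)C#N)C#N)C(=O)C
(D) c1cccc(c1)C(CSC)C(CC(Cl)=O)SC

[CX3](=O)[OX2H1] describes an sp2 carbon double-bonded to O and single-bonded to an -OH oxygen (a carboxylic acid).
(A) has a primary amide (-C(=O)NH2) but the carbonyl is bonded to N, not to an -OH oxygen.
(B) has an aldehyde (-CHO) but there is no singly-bonded oxygen on the carbonyl carbon.
(C) contains a carboxylic acid group (-C(=O)OH), which satisfies every atom and bond constraint.
(D) has an acyl chloride (-C(=O)Cl) but the carbonyl is bonded to Cl, not to an -OH oxygen.
So the answer is (C).

C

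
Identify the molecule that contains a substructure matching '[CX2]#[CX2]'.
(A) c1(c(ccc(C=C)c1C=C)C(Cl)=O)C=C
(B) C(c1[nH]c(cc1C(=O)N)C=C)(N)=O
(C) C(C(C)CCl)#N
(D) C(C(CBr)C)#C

[CX2]#[CX2] describes a carbon-carbon triple bond (an alkyne).
(A) has a vinyl group (-CH=CH2) but the C=C is a double bond; both carbons are CX3, not CX2.
(B) has a vinyl group (-CH=CH2) but the C=C is a double bond; both carbons are CX3, not CX2.
(C) has a nitrile (-C#N) but the triple bond is C#N, not C#C.
(D) contains an ethynyl group (-C#CH), which satisfies every atom and bond constraint.
So the answer is (D).

D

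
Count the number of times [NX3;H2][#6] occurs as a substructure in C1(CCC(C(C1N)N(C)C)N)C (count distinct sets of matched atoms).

2

[NX3;H2][#6] is the SMARTS for a primary amine: a trivalent nitrogen with two H attached to carbon.
The molecule carries 2 separate instances of a primary amino group (-NH2) meeting every constraint; each maps to a distinct set of atoms, giving 2 matches.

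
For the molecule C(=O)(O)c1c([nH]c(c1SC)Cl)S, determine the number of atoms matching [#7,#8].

The query [#7,#8] means: nitrogen or oxygen (comma = OR).
Check the 12 heavy atoms by environment: 1× n (aromatic) → match; 4× c (aromatic) → no; 2× C → no; 2× O → match; 2× S → no; 1× Cl → no.
Summing the matching environments: 1 + 2 = 3 matching atoms.

3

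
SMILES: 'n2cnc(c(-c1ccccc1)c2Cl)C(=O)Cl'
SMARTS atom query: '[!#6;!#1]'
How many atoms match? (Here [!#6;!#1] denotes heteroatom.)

5

The query [!#6;!#1] means: not carbon and not hydrogen — any heteroatom.
Check the 16 heavy atoms by environment: 2× n (aromatic) → match; 10× c (aromatic) → no; 2× Cl → match; 1× C → no; 1× O → match.
Summing the matching environments: 2 + 2 + 1 = 5 matching atoms.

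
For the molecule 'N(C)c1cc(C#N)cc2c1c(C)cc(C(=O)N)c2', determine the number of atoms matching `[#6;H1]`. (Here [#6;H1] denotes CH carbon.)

4

Check the 18 heavy atoms by environment: 6× c (aromatic, H0) → no; 4× c (aromatic, H1) → match; 2× C (H0) → no; 1× N (H0) → no; 1× N (H1) → no; 2× C (H3) → no; 1× O (H0) → no; 1× N (H2) → no.
That gives 4 matching atoms.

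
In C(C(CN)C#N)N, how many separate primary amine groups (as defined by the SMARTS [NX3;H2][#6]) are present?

2

[NX3;H2][#6] is the SMARTS for a primary amine: a trivalent nitrogen with two H attached to carbon.
The molecule carries 2 separate instances of a primary amino group (-NH2) meeting every constraint; each maps to a distinct set of atoms, giving 2 matches.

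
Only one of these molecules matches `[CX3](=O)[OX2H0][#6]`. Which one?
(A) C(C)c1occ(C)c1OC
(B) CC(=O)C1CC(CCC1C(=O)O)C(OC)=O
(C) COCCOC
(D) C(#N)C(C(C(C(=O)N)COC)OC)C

[CX3](=O)[OX2H0][#6] describes a carbonyl carbon bonded to an oxygen that is itself bonded to carbon (no H on that O) (an ester).
(A) has a methoxy ether (-OCH3) but the ether oxygen is not adjacent to a C=O carbon.
(B) contains a methyl-ester group (-C(=O)OCH3), which satisfies every atom and bond constraint.
(C) has a methoxy ether (-OCH3) but the ether oxygen is not adjacent to a C=O carbon.
(D) has a methoxy ether (-OCH3) but the ether oxygen is not adjacent to a C=O carbon.
So the answer is (B).

B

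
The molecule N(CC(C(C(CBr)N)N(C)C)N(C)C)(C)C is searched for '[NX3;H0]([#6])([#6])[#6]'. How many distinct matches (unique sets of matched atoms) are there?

[NX3;H0]([#6])([#6])[#6] is the SMARTS for a tertiary amine: a trivalent nitrogen with no H, bonded to three carbons.
The molecule carries 3 separate instances of a dimethylamino group (-N(CH3)2) meeting every constraint; each maps to a distinct set of atoms, giving 3 matches.

3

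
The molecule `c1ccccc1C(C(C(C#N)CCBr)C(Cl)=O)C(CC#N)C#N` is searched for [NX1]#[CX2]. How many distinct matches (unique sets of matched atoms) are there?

[NX1]#[CX2] is the SMARTS for a nitrile: a nitrogen triple-bonded to a two-connected carbon.
The molecule carries 3 separate instances of a nitrile (-C#N) meeting every constraint; each maps to a distinct set of atoms, giving 3 matches.

3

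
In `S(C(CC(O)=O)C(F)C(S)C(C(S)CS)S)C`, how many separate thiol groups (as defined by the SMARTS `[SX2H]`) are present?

4

[SX2H] is the SMARTS for a thiol: an aliphatic sulfur with two connections, one being H.
The molecule carries 4 separate instances of a thiol (-SH) meeting every constraint; each maps to a distinct set of atoms, giving 4 matches.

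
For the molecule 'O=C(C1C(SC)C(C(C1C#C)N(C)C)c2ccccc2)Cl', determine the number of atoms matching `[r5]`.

5

Check the 21 heavy atoms by environment: 5× C (in 5-ring) → match; 6× c (aromatic, in 6-ring) → no; 1× S (acyclic) → no; 6× C (acyclic) → no; 1× N (acyclic) → no; 1× O (acyclic) → no; 1× Cl (acyclic) → no.
That gives 5 matching atoms.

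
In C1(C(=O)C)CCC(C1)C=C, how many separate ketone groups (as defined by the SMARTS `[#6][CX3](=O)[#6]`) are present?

1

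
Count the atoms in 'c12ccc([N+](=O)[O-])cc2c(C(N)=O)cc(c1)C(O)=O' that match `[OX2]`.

The query [OX2] means: aliphatic oxygen with two total connections — ether, hydroxyl, or ester single-bond O.
Check the 19 heavy atoms by environment: 10× c (aromatic, X3) → no; 2× C (X3) → no; 3× O (X1) → no; 1× O (X2) → match; 1× N (X3) → no; 1× N (charge +1, X3) → no; 1× O (charge -1, X1) → no.
That gives 1 matching atom.

1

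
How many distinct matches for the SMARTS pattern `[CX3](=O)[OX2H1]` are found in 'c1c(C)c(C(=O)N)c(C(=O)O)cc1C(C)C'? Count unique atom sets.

1

[CX3](=O)[OX2H1] is the SMARTS for a carboxylic acid: an sp2 carbon double-bonded to O and single-bonded to an -OH oxygen.
Exactly one fragment in the molecule meets all constraints, giving 1 match.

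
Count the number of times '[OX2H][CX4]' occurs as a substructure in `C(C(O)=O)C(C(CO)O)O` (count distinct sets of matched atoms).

3

[OX2H][CX4] is the SMARTS for an aliphatic alcohol: a hydroxyl oxygen bound to an sp3 (X4) carbon.
The molecule carries 3 separate instances of a hydroxyl group (-OH) meeting every constraint; each maps to a distinct set of atoms, giving 3 matches.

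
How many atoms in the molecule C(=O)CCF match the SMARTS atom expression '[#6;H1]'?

The query [#6;H1] means: any carbon bearing exactly one hydrogen.
Check the 5 heavy atoms by environment: 2× C (H2) → no; 1× F (H0) → no; 1× C (H1) → match; 1× O (H0) → no.
That gives 1 matching atom.

1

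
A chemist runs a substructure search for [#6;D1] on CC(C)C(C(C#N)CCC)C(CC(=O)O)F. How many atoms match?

The query [#6;D1] means: carbon bonded to exactly one heavy atom.
Check the 16 heavy atoms by environment: 4× C (D2) → no; 5× C (D3) → no; 1× N (D1) → no; 1× F (D1) → no; 2× O (D1) → no; 3× C (D1) → match.
That gives 3 matching atoms.

3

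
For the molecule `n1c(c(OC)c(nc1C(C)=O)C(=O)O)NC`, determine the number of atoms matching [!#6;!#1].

Check the 16 heavy atoms by environment: 2× n (aromatic) → match; 4× c (aromatic) → no; 5× C → no; 4× O → match; 1× N → match.
Summing the matching environments: 2 + 4 + 1 = 7 matching atoms.

7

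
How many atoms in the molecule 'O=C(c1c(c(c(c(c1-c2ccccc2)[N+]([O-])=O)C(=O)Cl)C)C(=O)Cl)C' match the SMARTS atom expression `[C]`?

The query [C] means: uppercase C matches aliphatic (non-aromatic) carbon only.
Check the 25 heavy atoms by environment: 12× c (aromatic) → no; 1× N (charge +1) → no; 1× O (charge -1) → no; 4× O → no; 5× C → match; 2× Cl → no.
That gives 5 matching atoms.

5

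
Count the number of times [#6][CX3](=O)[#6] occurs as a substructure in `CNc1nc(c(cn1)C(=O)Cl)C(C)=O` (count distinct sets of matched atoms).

1

[#6][CX3](=O)[#6] is the SMARTS for a ketone: a carbonyl carbon (no H) flanked by two carbons.
Exactly one fragment in the molecule meets all constraints, giving 1 match.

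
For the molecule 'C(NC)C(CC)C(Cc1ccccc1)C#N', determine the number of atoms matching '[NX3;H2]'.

The query [NX3;H2] means: aliphatic N with 3 total connections, two of them H — an -NH2 nitrogen (amine or amide).
Check the 16 heavy atoms by environment: 3× C (H2, X4) → no; 2× C (H1, X4) → no; 1× C (H0, X2) → no; 1× N (H0, X1) → no; 2× C (H3, X4) → no; 1× c (aromatic, H0, X3) → no; 5× c (aromatic, H1, X3) → no; 1× N (H1, X3) → no.
No environment satisfies the query, so 0 matching atoms.

0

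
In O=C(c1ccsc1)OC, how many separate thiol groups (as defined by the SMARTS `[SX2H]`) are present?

0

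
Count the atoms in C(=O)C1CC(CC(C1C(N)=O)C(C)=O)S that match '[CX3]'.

The query [CX3] means: C with X3: aliphatic carbon with exactly 3 total connections.
Check the 15 heavy atoms by environment: 7× C (X4) → no; 3× C (X3) → match; 3× O (X1) → no; 1× N (X3) → no; 1× S (X2) → no.
That gives 3 matching atoms.

3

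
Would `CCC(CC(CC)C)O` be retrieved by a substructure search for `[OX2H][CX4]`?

Yes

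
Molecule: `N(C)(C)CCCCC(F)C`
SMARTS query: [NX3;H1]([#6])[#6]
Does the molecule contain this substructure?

The pattern [NX3;H1]([#6])[#6] describes a trivalent nitrogen with one H, bonded to two carbons — a secondary amine.
The closest candidate here is a dimethylamino group (-N(CH3)2), but the nitrogen has H0, not H1. No other fragment satisfies the full query, so there is no match.

No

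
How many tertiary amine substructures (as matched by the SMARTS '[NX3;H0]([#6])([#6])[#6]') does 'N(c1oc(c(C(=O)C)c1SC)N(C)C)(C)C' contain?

2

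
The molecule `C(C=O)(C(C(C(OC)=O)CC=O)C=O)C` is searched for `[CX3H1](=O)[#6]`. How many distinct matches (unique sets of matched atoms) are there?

[CX3H1](=O)[#6] is the SMARTS for an aldehyde: an sp2 carbon with one H, double-bonded to O and single-bonded to carbon.
The molecule carries 3 separate instances of an aldehyde (-CHO) meeting every constraint; each maps to a distinct set of atoms, giving 3 matches.

3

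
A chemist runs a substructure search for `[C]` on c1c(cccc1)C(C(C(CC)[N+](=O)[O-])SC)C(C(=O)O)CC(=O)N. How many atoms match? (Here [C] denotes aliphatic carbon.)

10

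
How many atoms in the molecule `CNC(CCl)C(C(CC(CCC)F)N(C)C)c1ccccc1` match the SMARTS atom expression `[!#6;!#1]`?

4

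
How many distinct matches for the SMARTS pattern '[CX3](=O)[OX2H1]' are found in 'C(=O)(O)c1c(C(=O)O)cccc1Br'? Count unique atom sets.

2

[CX3](=O)[OX2H1] is the SMARTS for a carboxylic acid: an sp2 carbon double-bonded to O and single-bonded to an -OH oxygen.
The molecule carries 2 separate instances of a carboxylic acid group (-C(=O)OH) meeting every constraint; each maps to a distinct set of atoms, giving 2 matches.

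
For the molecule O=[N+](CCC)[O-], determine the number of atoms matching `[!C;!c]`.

3

The query [!C;!c] means: neither aliphatic nor aromatic carbon — same as [!#6].
Check the 6 heavy atoms by environment: 3× C → no; 1× N (charge +1) → match; 1× O (charge -1) → match; 1× O → match.
Summing the matching environments: 1 + 1 + 1 = 3 matching atoms.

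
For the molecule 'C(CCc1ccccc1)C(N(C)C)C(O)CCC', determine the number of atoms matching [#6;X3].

6

The query [#6;X3] means: any carbon (aromatic or not) with three total connections.
Check the 18 heavy atoms by environment: 10× C (X4) → no; 6× c (aromatic, X3) → match; 1× N (X3) → no; 1× O (X2) → no.
That gives 6 matching atoms.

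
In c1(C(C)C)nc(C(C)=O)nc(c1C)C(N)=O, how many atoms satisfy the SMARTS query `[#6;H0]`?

Check the 16 heavy atoms by environment: 2× n (aromatic, H0) → no; 4× c (aromatic, H0) → match; 2× C (H0) → match; 2× O (H0) → no; 4× C (H3) → no; 1× N (H2) → no; 1× C (H1) → no.
Summing the matching environments: 4 + 2 = 6 matching atoms.

6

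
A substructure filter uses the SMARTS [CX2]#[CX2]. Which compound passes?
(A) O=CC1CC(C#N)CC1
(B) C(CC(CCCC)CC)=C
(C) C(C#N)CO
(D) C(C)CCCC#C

D

[CX2]#[CX2] describes a carbon-carbon triple bond (an alkyne).
(A) has a nitrile (-C#N) but the triple bond is C#N, not C#C.
(B) has a vinyl group (-CH=CH2) but the C=C is a double bond; both carbons are CX3, not CX2.
(C) has a nitrile (-C#N) but the triple bond is C#N, not C#C.
(D) contains an ethynyl group (-C#CH), which satisfies every atom and bond constraint.
So the answer is (D).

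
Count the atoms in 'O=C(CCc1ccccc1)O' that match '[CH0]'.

1

The query [CH0] means: aliphatic carbon with no attached hydrogen.
Check the 11 heavy atoms by environment: 2× C (H2) → no; 1× C (H0) → match; 1× O (H0) → no; 1× O (H1) → no; 1× c (aromatic, H0) → no; 5× c (aromatic, H1) → no.
That gives 1 matching atom.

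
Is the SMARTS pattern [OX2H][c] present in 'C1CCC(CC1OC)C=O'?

No

The pattern [OX2H][c] describes a hydroxyl oxygen attached to an aromatic carbon — a phenol.
The closest candidate here is a methoxy ether (-OCH3), but the oxygen has H0, not H1. No other fragment satisfies the full query, so there is no match.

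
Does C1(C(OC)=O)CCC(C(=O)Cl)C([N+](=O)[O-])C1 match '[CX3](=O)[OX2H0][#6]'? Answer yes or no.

Yes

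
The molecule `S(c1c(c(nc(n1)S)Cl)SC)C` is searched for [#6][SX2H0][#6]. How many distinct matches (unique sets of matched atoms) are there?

[#6][SX2H0][#6] is the SMARTS for a thioether: an aliphatic sulfur bridging two carbons with no H on the sulfur.
The molecule carries 2 separate instances of a methylthio ether (-SCH3) meeting every constraint; each maps to a distinct set of atoms, giving 2 matches.

2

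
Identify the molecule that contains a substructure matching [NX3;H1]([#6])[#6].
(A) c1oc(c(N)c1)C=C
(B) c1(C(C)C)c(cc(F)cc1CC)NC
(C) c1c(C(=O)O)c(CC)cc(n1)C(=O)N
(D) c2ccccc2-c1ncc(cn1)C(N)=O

B

[NX3;H1]([#6])[#6] describes a trivalent nitrogen with one H, bonded to two carbons (a secondary amine).
(A) has a primary amino group (-NH2) but the nitrogen has H2 and only one carbon neighbour.
(B) contains an N-methylamino group (-NHCH3), which satisfies every atom and bond constraint.
(C) has a primary amide (-C(=O)NH2) but the -C(=O)NH2 nitrogen has H2, not H1.
(D) has a primary amide (-C(=O)NH2) but the -C(=O)NH2 nitrogen has H2, not H1.
So the answer is (B).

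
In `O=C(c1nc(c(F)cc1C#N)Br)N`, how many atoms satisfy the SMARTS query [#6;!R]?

The query [#6;!R] means: carbon not in any ring.
Check the 13 heavy atoms by environment: 1× n (aromatic, in 6-ring) → no; 5× c (aromatic, in 6-ring) → no; 2× C (acyclic) → match; 2× N (acyclic) → no; 1× O (acyclic) → no; 1× F (acyclic) → no; 1× Br (acyclic) → no.
That gives 2 matching atoms.

2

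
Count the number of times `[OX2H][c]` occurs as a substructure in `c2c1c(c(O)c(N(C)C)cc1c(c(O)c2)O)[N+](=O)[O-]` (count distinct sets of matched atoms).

[OX2H][c] is the SMARTS for a phenol: a hydroxyl oxygen attached to an aromatic carbon.
The molecule carries 3 separate instances of a hydroxyl group (-OH) meeting every constraint; each maps to a distinct set of atoms, giving 3 matches.

3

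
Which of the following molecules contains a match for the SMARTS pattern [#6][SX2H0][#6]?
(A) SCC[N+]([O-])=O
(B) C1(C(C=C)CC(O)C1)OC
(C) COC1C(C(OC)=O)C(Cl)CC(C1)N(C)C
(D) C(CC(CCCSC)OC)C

[#6][SX2H0][#6] describes an aliphatic sulfur bridging two carbons with no H on the sulfur (a thioether).
(A) has a thiol (-SH) but the sulfur has H1, not H0 bridging two carbons.
(B) has a methoxy ether (-OCH3) but the bridging atom is O, not S.
(C) has a methoxy ether (-OCH3) but the bridging atom is O, not S.
(D) contains a methylthio ether (-SCH3), which satisfies every atom and bond constraint.
So the answer is (D).

D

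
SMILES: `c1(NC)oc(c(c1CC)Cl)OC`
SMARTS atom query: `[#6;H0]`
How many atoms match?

4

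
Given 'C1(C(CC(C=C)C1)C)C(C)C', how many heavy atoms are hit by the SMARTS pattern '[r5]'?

5

The query [r5] means: r5 matches atoms in a five-membered ring.
Check the 11 heavy atoms by environment: 5× C (in 5-ring) → match; 6× C (acyclic) → no.
That gives 5 matching atoms.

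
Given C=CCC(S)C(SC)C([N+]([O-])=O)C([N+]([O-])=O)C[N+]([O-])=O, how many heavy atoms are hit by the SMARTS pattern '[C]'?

9

The query [C] means: uppercase C matches aliphatic (non-aromatic) carbon only.
Check the 20 heavy atoms by environment: 9× C → match; 2× S → no; 3× N (charge +1) → no; 3× O (charge -1) → no; 3× O → no.
That gives 9 matching atoms.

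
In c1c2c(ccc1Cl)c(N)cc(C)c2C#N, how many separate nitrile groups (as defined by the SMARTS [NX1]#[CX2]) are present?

1

[NX1]#[CX2] is the SMARTS for a nitrile: a nitrogen triple-bonded to a two-connected carbon.
Exactly one fragment in the molecule meets all constraints, giving 1 match.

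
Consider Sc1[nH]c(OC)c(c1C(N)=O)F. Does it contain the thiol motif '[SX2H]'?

The pattern [SX2H] describes an aliphatic sulfur with two connections, one being H — a thiol.
The molecule carries a thiol (-SH), whose atoms satisfy every constraint of the query, so the pattern matches.

Yes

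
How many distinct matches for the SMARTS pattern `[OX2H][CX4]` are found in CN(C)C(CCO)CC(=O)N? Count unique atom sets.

1

[OX2H][CX4] is the SMARTS for an aliphatic alcohol: a hydroxyl oxygen bound to an sp3 (X4) carbon.
Exactly one fragment in the molecule meets all constraints, giving 1 match.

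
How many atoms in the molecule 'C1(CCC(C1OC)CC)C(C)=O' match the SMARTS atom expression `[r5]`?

The query [r5] means: r5 matches atoms in a five-membered ring.
Check the 12 heavy atoms by environment: 5× C (in 5-ring) → match; 5× C (acyclic) → no; 2× O (acyclic) → no.
That gives 5 matching atoms.

5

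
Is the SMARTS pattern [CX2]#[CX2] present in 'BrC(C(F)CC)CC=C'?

No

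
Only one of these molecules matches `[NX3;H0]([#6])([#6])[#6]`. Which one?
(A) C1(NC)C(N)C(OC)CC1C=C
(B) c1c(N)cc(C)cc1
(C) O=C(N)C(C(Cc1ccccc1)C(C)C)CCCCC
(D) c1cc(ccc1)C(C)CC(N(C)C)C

D

[NX3;H0]([#6])([#6])[#6] describes a trivalent nitrogen with no H, bonded to three carbons (a tertiary amine).
(A) has a primary amino group (-NH2) but the nitrogen has H2, not H0 with three carbons.
(B) has a primary amino group (-NH2) but the nitrogen has H2, not H0 with three carbons.
(C) has a primary amide (-C(=O)NH2) but the amide nitrogen has H2 and only one carbon neighbour.
(D) contains a dimethylamino group (-N(CH3)2), which satisfies every atom and bond constraint.
So the answer is (D).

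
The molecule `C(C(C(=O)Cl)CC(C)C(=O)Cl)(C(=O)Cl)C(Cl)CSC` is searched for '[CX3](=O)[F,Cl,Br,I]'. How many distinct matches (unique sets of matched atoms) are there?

[CX3](=O)[F,Cl,Br,I] is the SMARTS for an acyl halide: a carbonyl carbon bonded to a halogen.
The molecule carries 3 separate instances of an acyl chloride (-C(=O)Cl) meeting every constraint; each maps to a distinct set of atoms, giving 3 matches.

3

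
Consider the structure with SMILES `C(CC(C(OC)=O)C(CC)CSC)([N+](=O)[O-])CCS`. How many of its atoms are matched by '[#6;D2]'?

5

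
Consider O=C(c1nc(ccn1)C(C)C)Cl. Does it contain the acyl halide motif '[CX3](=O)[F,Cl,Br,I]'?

Yes

The pattern [CX3](=O)[F,Cl,Br,I] describes a carbonyl carbon bonded to a halogen — an acyl halide.
The molecule carries an acyl chloride (-C(=O)Cl), whose atoms satisfy every constraint of the query, so the pattern matches.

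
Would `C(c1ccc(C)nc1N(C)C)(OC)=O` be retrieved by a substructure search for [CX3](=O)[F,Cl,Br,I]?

No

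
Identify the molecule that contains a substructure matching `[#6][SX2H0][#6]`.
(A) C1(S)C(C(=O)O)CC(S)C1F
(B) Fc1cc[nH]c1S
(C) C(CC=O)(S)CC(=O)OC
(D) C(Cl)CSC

[#6][SX2H0][#6] describes an aliphatic sulfur bridging two carbons with no H on the sulfur (a thioether).
(A) has a thiol (-SH) but the sulfur has H1, not H0 bridging two carbons.
(B) has a thiol (-SH) but the sulfur has H1, not H0 bridging two carbons.
(C) has a thiol (-SH) but the sulfur has H1, not H0 bridging two carbons.
(D) contains a methylthio ether (-SCH3), which satisfies every atom and bond constraint.
So the answer is (D).

D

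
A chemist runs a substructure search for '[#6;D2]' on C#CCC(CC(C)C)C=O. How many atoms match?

The query [#6;D2] means: any carbon bonded to exactly two heavy atoms.
Check the 10 heavy atoms by environment: 4× C (D2) → match; 2× C (D3) → no; 1× O (D1) → no; 3× C (D1) → no.
That gives 4 matching atoms.

4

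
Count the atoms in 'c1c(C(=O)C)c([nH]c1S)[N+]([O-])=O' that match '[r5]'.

5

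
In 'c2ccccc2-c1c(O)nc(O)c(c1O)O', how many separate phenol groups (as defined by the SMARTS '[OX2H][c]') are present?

4

[OX2H][c] is the SMARTS for a phenol: a hydroxyl oxygen attached to an aromatic carbon.
The molecule carries 4 separate instances of a hydroxyl group (-OH) meeting every constraint; each maps to a distinct set of atoms, giving 4 matches.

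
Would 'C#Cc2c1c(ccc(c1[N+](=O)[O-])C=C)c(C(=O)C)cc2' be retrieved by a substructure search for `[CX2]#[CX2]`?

Yes

The pattern [CX2]#[CX2] describes a carbon-carbon triple bond — an alkyne.
The molecule carries an ethynyl group (-C#CH), whose atoms satisfy every constraint of the query, so the pattern matches.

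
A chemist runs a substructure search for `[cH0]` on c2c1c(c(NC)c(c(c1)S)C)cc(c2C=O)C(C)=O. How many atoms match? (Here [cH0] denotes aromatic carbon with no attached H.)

7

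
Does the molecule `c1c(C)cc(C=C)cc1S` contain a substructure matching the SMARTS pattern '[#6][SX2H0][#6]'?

No

The pattern [#6][SX2H0][#6] describes an aliphatic sulfur bridging two carbons with no H on the sulfur — a thioether.
The closest candidate here is a thiol (-SH), but the sulfur has H1, not H0 bridging two carbons. No other fragment satisfies the full query, so there is no match.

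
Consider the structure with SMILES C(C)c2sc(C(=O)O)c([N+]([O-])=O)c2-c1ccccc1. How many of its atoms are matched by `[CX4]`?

2

Check the 19 heavy atoms by environment: 1× s (aromatic, X2) → no; 10× c (aromatic, X3) → no; 1× C (X3) → no; 2× O (X1) → no; 1× O (X2) → no; 1× N (charge +1, X3) → no; 1× O (charge -1, X1) → no; 2× C (X4) → match.
That gives 2 matching atoms.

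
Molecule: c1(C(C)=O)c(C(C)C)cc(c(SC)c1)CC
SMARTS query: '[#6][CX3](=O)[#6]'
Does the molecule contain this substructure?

Yes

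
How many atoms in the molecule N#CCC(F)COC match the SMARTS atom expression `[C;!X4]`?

1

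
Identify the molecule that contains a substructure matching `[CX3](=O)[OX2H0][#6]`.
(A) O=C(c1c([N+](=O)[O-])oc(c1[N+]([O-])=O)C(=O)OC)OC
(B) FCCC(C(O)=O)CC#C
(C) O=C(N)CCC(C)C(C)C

[CX3](=O)[OX2H0][#6] describes a carbonyl carbon bonded to an oxygen that is itself bonded to carbon (no H on that O) (an ester).
(A) contains a methyl-ester group (-C(=O)OCH3), which satisfies every atom and bond constraint.
(B) has a carboxylic acid group (-C(=O)OH) but the singly-bonded O carries H (OX2H1, not H0).
(C) has a primary amide (-C(=O)NH2) but the carbonyl is bonded to N, not to an O-C linkage.
So the answer is (A).

A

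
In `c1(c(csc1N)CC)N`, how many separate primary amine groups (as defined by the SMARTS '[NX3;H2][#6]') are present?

2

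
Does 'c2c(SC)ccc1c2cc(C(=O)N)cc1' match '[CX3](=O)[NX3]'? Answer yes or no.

Yes

The pattern [CX3](=O)[NX3] describes a carbonyl carbon bonded to a trivalent nitrogen — an amide.
The molecule carries a primary amide (-C(=O)NH2), whose atoms satisfy every constraint of the query, so the pattern matches.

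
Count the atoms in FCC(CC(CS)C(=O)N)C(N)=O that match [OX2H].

Check the 13 heavy atoms by environment: 3× C (H2, X4) → no; 2× C (H1, X4) → no; 2× C (H0, X3) → no; 2× O (H0, X1) → no; 2× N (H2, X3) → no; 1× S (H1, X2) → no; 1× F (H0, X1) → no.
No environment satisfies the query, so 0 matching atoms.

0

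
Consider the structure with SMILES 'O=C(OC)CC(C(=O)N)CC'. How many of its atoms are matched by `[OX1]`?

2

The query [OX1] means: aliphatic oxygen with one total connection — typically a carbonyl =O or an oxide.
Check the 11 heavy atoms by environment: 5× C (X4) → no; 2× C (X3) → no; 2× O (X1) → match; 1× N (X3) → no; 1× O (X2) → no.
That gives 2 matching atoms.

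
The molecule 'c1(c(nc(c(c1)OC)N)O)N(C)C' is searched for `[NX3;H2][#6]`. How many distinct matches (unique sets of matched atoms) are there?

1

[NX3;H2][#6] is the SMARTS for a primary amine: a trivalent nitrogen with two H attached to carbon.
Exactly one fragment in the molecule meets all constraints, giving 1 match.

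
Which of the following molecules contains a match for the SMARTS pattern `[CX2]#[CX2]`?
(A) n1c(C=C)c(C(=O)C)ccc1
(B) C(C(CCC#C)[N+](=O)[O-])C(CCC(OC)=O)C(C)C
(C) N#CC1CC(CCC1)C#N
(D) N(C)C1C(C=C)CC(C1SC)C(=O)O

B

[CX2]#[CX2] describes a carbon-carbon triple bond (an alkyne).
(A) has a vinyl group (-CH=CH2) but the C=C is a double bond; both carbons are CX3, not CX2.
(B) contains an ethynyl group (-C#CH), which satisfies every atom and bond constraint.
(C) has a nitrile (-C#N) but the triple bond is C#N, not C#C.
(D) has a vinyl group (-CH=CH2) but the C=C is a double bond; both carbons are CX3, not CX2.
So the answer is (B).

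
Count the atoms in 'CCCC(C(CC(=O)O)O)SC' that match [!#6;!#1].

Check the 12 heavy atoms by environment: 8× C → no; 1× S → match; 3× O → match.
Summing the matching environments: 1 + 3 = 4 matching atoms.

4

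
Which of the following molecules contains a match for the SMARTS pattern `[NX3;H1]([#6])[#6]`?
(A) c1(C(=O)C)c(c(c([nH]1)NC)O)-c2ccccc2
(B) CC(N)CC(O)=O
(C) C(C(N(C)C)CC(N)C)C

A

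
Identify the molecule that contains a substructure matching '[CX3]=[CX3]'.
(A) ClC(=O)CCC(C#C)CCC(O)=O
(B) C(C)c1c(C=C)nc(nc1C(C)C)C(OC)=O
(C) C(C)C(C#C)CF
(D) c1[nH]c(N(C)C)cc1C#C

B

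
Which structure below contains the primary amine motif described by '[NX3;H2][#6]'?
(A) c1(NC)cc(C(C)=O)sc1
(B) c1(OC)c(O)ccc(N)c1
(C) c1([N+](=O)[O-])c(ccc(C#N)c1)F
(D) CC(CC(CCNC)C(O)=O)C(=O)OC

B

[NX3;H2][#6] describes a trivalent nitrogen with two H attached to carbon (a primary amine).
(A) has an N-methylamino group (-NHCH3) but the nitrogen bears two carbons and only one H (H1), not H2.
(B) contains a primary amino group (-NH2), which satisfies every atom and bond constraint.
(C) has a nitro group (-[N+](=O)[O-]) but the nitrogen is [N+] with no H, not NX3H2.
(D) has an N-methylamino group (-NHCH3) but the nitrogen bears two carbons and only one H (H1), not H2.
So the answer is (B).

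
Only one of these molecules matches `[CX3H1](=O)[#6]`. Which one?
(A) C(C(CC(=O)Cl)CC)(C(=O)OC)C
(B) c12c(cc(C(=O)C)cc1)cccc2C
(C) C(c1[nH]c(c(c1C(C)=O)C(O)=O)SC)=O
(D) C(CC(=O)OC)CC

[CX3H1](=O)[#6] describes an sp2 carbon with one H, double-bonded to O and single-bonded to carbon (an aldehyde).
(A) has a methyl-ester group (-C(=O)OCH3) but the carbonyl carbon has H0, not H1.
(B) has an acetyl/ketone group (-C(=O)CH3) but the carbonyl carbon has H0 (two carbon neighbours), not H1.
(C) contains an aldehyde (-CHO), which satisfies every atom and bond constraint.
(D) has a methyl-ester group (-C(=O)OCH3) but the carbonyl carbon has H0, not H1.
So the answer is (C).

C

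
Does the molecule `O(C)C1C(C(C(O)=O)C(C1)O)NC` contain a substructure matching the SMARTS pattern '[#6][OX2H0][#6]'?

The pattern [#6][OX2H0][#6] describes an aliphatic oxygen bridging two carbons with no H on the oxygen — an ether.
The molecule carries a methoxy ether (-OCH3), whose atoms satisfy every constraint of the query, so the pattern matches.

Yes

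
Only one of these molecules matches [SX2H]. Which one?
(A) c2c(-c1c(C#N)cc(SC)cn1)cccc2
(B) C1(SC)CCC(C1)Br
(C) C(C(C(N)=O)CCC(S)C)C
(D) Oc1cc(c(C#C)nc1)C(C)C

C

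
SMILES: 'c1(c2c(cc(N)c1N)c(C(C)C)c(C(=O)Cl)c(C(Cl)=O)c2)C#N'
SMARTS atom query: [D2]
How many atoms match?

3

The query [D2] means: atom with exactly two heavy-atom neighbours.
Check the 23 heavy atoms by environment: 8× c (aromatic, D3) → no; 2× c (aromatic, D2) → match; 3× C (D3) → no; 2× O (D1) → no; 2× Cl (D1) → no; 1× C (D2) → match; 3× N (D1) → no; 2× C (D1) → no.
Summing the matching environments: 2 + 1 = 3 matching atoms.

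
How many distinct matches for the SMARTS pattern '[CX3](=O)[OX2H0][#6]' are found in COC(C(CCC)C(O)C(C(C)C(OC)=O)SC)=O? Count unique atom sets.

2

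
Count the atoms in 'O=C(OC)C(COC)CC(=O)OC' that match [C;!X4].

2

The query [C;!X4] means: aliphatic carbon that does not have four total connections.
Check the 13 heavy atoms by environment: 6× C (X4) → no; 3× O (X2) → no; 2× C (X3) → match; 2× O (X1) → no.
That gives 2 matching atoms.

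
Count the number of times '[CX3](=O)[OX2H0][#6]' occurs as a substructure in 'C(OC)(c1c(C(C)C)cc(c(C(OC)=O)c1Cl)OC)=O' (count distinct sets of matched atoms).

[CX3](=O)[OX2H0][#6] is the SMARTS for an ester: a carbonyl carbon bonded to an oxygen that is itself bonded to carbon (no H on that O).
The molecule carries 2 separate instances of a methyl-ester group (-C(=O)OCH3) meeting every constraint; each maps to a distinct set of atoms, giving 2 matches.

2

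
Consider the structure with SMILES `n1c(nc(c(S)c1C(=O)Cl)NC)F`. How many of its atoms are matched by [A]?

7

The query [A] means: A matches any aliphatic (non-aromatic) heavy atom.
Check the 13 heavy atoms by environment: 2× n (aromatic) → no; 4× c (aromatic) → no; 1× S → match; 1× F → match; 2× C → match; 1× O → match; 1× Cl → match; 1× N → match.
Summing the matching environments: 1 + 1 + 2 + 1 + 1 + 1 = 7 matching atoms.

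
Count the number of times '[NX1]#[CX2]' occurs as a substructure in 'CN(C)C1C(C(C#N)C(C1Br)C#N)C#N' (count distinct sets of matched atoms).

3

[NX1]#[CX2] is the SMARTS for a nitrile: a nitrogen triple-bonded to a two-connected carbon.
The molecule carries 3 separate instances of a nitrile (-C#N) meeting every constraint; each maps to a distinct set of atoms, giving 3 matches.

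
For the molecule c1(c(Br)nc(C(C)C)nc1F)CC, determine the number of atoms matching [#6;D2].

1

The query [#6;D2] means: any carbon bonded to exactly two heavy atoms.
Check the 13 heavy atoms by environment: 2× n (aromatic, D2) → no; 4× c (aromatic, D3) → no; 1× C (D2) → match; 3× C (D1) → no; 1× Br (D1) → no; 1× F (D1) → no; 1× C (D3) → no.
That gives 1 matching atom.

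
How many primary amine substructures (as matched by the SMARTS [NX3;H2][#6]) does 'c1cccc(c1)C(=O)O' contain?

0

[NX3;H2][#6] is the SMARTS for a primary amine: a trivalent nitrogen with two H attached to carbon.
No fragment in the molecule satisfies every constraint, giving 0 matches.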